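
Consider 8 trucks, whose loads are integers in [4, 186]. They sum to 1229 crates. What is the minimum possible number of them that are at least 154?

1

If only k of them are at least 154, the other 8 − k are at most 153, so the total is at most k·186 + (8 − k)·153.
This must reach 1229, so k·186 + (8 − k)·153 ≥ 1229, giving k ≥ 1.
Exactly 1 works: 1 value at 186 and 7 at 153 total 1257; lower one of the high values by 28 (still ≥ 154) to hit 1229.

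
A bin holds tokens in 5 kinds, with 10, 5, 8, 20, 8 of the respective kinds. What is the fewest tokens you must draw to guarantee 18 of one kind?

In the worst case you take as many as possible of each kind without reaching 18: 10 + 5 + 8 + 17 + 8 = 48.
The next one must give 18 of some kind, so 48 + 1 = 49.

49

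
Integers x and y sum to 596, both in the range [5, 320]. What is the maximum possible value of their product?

88804

For a fixed sum, the product xy is largest when x and y are as close as possible.
Taking x = 298 and y = 298 (both in [5, 320]) gives xy = 88804.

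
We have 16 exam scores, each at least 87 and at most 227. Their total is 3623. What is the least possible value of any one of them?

218

To make one score as small as possible, make the other 15 as large as possible.
The other 15 contribute at most 15 × 227 = 3405, leaving at least 3623 − 3405 = 218.
Since 218 ≥ 87, this is achievable: one at 218 and 15 at 227.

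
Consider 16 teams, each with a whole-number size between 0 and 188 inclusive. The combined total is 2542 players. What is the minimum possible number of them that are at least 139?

Each value short of 139 is at most 138, costing at least 188 − 138 = 50 against the maximum total of 3008.
We can afford to lose at most 3008 − 2542 = 466, so at most ⌊466/50⌋ = 9 fall short, and at least 7 are ≥ 139.
Exactly 7 works: 7 values at 188 and 9 at 138 total 2558; lower one of the high values by 16 (still ≥ 139) to hit 2542.

7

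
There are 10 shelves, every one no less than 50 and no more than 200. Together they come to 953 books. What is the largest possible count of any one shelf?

200

To make one shelf as large as possible, make the other 9 as small as possible.
The other 9 contribute at least 9 × 50 = 450, leaving at most 953 − 450 = 503.
But each shelf is capped at 200, so the maximum is 200.
Achievable: one at 200 and the other 9 totalling 753, which fits since 9 × 50 ≤ 753 ≤ 9 × 200.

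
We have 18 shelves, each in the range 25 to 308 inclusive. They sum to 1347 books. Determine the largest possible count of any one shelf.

To make one shelf as large as possible, make the other 17 as small as possible.
The other 17 contribute at least 17 × 25 = 425, leaving at most 1347 − 425 = 922.
But each shelf is capped at 308, so the maximum is 308.
Achievable: one at 308 and the other 17 totalling 1039, which fits since 17 × 25 ≤ 1039 ≤ 17 × 308.

308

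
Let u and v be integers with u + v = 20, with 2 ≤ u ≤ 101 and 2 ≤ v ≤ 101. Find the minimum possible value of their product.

36

Since u + v is fixed, pushing one of them to its bound minimizes the product.
The extreme feasible split is u = 2, v = 18, giving uv = 36.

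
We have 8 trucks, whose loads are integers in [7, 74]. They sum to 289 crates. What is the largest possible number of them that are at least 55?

With k values at 55 or above and the rest at least 7, the sum is at least 56 + 48k.
Since the sum is 289, we need 48k ≤ 233, i.e. k ≤ 4.
k = 4 is achieved by 4 values at 55 and 4 at 7, total 248; add 41 to one value (staying below 55) to reach 289.

4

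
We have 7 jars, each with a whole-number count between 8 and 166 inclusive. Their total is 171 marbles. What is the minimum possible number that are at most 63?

If only k of them are at most 63, the other 7 − k are at least 64, so the total is at least (7 − k)·64 + k·8.
This is ≤ 171, so (7 − k)·64 + 8k ≤ 171, which gives k ≥ 5.
Exactly 5 works: 5 values at 8 and 2 at 64 total 168; raise one of the low values by 3 (still ≤ 63) to hit 171.

5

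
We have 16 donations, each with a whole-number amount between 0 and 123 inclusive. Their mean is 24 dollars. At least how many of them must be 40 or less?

The total is 16 × 24 = 384.
Each value above 40 is at least 41, contributing at least 41 − 0 = 41 above the floor 0.
The sum exceeds the floor total 0 by 384, so at most ⌊384/41⌋ = 9 exceed 40, and at least 7 are ≤ 40.
Exactly 7 works: 7 values at 0 and 9 at 41 total 369; raise one of the low values by 15 (still ≤ 40) to hit 384.

7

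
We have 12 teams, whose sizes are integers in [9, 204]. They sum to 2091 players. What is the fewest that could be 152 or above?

6

Each value short of 152 is at most 151, costing at least 204 − 151 = 53 against the maximum total of 2448.
We can afford to lose at most 2448 − 2091 = 357, so at most ⌊357/53⌋ = 6 fall short, and at least 6 are ≥ 152.
Exactly 6 works: 6 values at 204 and 6 at 151 total 2130; lower one of the high values by 39 (still ≥ 152) to hit 2091.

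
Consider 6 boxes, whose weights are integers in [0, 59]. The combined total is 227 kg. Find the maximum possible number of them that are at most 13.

Suppose k of them are at most 13. Those contribute at most 13 each and the rest at most 59 each.
So the total is at most 13k + 59(6 − k) = 354 − 46k. This must still be ≥ 227, so k ≤ 2.
k = 2 is achieved by 2 values at 13 and 4 at 59, total 262; lower one of the 59's by 35 (still > 13) to reach 227.

2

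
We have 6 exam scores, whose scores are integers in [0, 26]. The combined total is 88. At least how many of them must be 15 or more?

If only k of them are at least 15, the other 6 − k are at most 14, so the total is at most k·26 + (6 − k)·14.
This must reach 88, so k·26 + (6 − k)·14 ≥ 88, giving k ≥ 1.
Exactly 1 works: 1 value at 26 and 5 at 14 total 96; lower one of the high values by 8 (still ≥ 15) to hit 88.

1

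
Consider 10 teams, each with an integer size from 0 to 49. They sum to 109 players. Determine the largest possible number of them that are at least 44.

With k values at 44 or above and the rest at least 0, the sum is at least 0 + 44k.
Since the sum is 109, we need 44k ≤ 109, i.e. k ≤ 2.
k = 2 is achieved by 2 values at 44 and 8 at 0, total 88; add 21 to one value (staying below 44) to reach 109.

2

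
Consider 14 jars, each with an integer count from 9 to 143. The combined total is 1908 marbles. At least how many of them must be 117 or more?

11

Each value short of 117 is at most 116, costing at least 143 − 116 = 27 against the maximum total of 2002.
We can afford to lose at most 2002 − 1908 = 94, so at most ⌊94/27⌋ = 3 fall short, and at least 11 are ≥ 117.
Exactly 11 works: 11 values at 143 and 3 at 116 total 1921; lower one of the high values by 13 (still ≥ 117) to hit 1908.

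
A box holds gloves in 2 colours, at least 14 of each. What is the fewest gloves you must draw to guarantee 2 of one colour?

3

In the worst case you draw 1 of each of the 2 colours: 2 × 1 = 2.
One more forces 2 of some colour, so 2 + 1 = 3.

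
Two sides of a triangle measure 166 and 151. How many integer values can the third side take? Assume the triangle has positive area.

301

The triangle inequality gives |166 − 151| < c < 166 + 151, i.e. 15 < c < 317.
So c can be any integer from 16 to 316: 301 values.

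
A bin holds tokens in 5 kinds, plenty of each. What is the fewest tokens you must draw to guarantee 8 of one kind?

36

You could draw 7 of every kind without reaching 8 of any — 35 in all.
One more forces 8 of some kind, so 35 + 1 = 36.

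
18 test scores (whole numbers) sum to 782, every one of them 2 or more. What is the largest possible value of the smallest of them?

43

If every one of the 18 were at least 44, the total would be at least 18 × 44 = 792 > 782.
Equality holds with 10 values of 43 and 8 values of 44.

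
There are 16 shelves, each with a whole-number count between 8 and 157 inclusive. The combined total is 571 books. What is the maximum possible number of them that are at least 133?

3

If k of the values are ≥ 133, the total is ≥ 133k + 8(16 − k).
Setting 133k + 8(16 − k) ≤ 571 gives 125k ≤ 443, so k ≤ 3.
k = 3 is achieved by 3 values at 133 and 13 at 8, total 503; add 68 to one value (staying below 133) to reach 571.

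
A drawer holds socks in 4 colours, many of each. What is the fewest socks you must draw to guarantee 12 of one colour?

In the worst case you draw 11 of each of the 4 colours: 4 × 11 = 44.
One more forces 12 of some colour, so 44 + 1 = 45.

45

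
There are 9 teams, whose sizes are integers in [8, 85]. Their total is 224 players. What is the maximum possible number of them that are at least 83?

With k values at 83 or above and the rest at least 8, the sum is at least 72 + 75k.
Since the sum is 224, we need 75k ≤ 152, i.e. k ≤ 2.
k = 2 is achieved by 2 values at 83 and 7 at 8, total 222; add 2 to one value (staying below 83) to reach 224.

2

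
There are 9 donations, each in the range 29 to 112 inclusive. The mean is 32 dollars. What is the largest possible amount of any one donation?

To make one donation as large as possible, make the other 8 as small as possible.
The total is 9 × 32 = 288.
The other 8 contribute at least 8 × 29 = 232, leaving at most 288 − 232 = 56.
Since 56 ≤ 112, this is achievable: one at 56 and 8 at 29.

56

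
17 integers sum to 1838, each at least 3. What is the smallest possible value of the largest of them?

The 17 values sum to 1838, so their maximum is at least ⌈1838/17⌉ = 109.
Taking 15 copies of 108 and 2 copies of 109 gives exactly 1838, so 109 is attained.

109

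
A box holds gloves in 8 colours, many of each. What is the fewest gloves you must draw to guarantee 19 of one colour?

In the worst case you draw 18 of each of the 8 colours: 8 × 18 = 144.
One more forces 19 of some colour, so 144 + 1 = 145.

145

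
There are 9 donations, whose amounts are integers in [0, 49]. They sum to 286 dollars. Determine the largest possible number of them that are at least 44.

6

With k values at 44 or above and the rest at least 0, the sum is at least 0 + 44k.
Since the sum is 286, we need 44k ≤ 286, i.e. k ≤ 6.
k = 6 is achieved by 6 values at 44 and 3 at 0, total 264; add 22 to one value (staying below 44) to reach 286.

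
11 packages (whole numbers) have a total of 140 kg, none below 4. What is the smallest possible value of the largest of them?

The 11 values sum to 140, so their maximum is at least ⌈140/11⌉ = 13.
Taking 3 copies of 12 and 8 copies of 13 gives exactly 140, so 13 is attained.

13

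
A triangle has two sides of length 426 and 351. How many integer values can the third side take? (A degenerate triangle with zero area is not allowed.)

701

The triangle inequality gives |426 − 351| < c < 426 + 351, i.e. 75 < c < 777.
So c can be any integer from 76 to 776: 701 values.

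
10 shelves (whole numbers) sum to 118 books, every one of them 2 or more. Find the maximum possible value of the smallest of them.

11

The average is 118/10 < 12, so some value is ≤ 11.
Achievable: 2 of them at 11 and 8 at 12 total 118.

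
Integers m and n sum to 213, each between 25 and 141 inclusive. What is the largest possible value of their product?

11342

mn = m(213 − m) is maximized when m is as near 213/2 as the bounds allow.
Taking m = 106 and n = 107 (both in [25, 141]) gives mn = 11342.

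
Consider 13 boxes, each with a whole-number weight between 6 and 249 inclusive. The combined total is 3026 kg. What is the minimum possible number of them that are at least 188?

Each value short of 188 is at most 187, costing at least 249 − 187 = 62 against the maximum total of 3237.
We can afford to lose at most 3237 − 3026 = 211, so at most ⌊211/62⌋ = 3 fall short, and at least 10 are ≥ 188.
Exactly 10 works: 10 values at 249 and 3 at 187 total 3051; lower one of the high values by 25 (still ≥ 188) to hit 3026.

10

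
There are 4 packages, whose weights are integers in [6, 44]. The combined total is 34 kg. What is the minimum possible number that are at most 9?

2

If only k of them are at most 9, the other 4 − k are at least 10, so the total is at least (4 − k)·10 + k·6.
This is ≤ 34, so (4 − k)·10 + 6k ≤ 34, which gives k ≥ 2.
Exactly 2 works: 2 values at 6 and 2 at 10 total 32; raise one of the low values by 2 (still ≤ 9) to hit 34.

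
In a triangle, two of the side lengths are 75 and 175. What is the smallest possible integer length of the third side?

The third side must exceed |75 − 175| = 100.
The smallest integer above 100 is 101.

101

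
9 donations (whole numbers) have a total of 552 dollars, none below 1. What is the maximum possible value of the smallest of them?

61

The 9 values sum to 552, so their minimum is at most ⌊552/9⌋ = 61.
Equality holds with 6 values of 61 and 3 values of 62.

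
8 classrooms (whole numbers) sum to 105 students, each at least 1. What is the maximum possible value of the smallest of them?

If every one of the 8 were at least 14, the total would be at least 8 × 14 = 112 > 105.
Equality holds with 7 values of 13 and 1 value of 14.

13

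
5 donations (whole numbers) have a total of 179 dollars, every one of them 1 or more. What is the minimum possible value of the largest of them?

36

The average is 179/5 > 35, so not all 5 can be 35 or less; the largest is ≥ 36.
Taking 1 copy of 35 and 4 copies of 36 gives exactly 179, so 36 is attained.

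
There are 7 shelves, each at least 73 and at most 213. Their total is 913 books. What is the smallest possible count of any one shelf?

Minimizing one value means maximizing the remaining 6.
The other 6 can take up 6 × 213 = 1278 ≥ 913 − 73, so one shelf can sit at its floor of 73.
Achievable: one at 73 and the other 6 totalling 840, which fits since 6 × 73 ≤ 840 ≤ 6 × 213.

73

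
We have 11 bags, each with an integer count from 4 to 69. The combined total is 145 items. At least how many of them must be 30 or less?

Let j be the number exceeding 30. Then the total is ≥ 31·j + 4·(11 − j) = 44 + 27j.
So 27j ≤ 101 and j ≤ 3; hence at least 11 − 3 = 8 are ≤ 30.
Exactly 8 works: 8 values at 4 and 3 at 31 total 125; raise one of the low values by 20 (still ≤ 30) to hit 145.

8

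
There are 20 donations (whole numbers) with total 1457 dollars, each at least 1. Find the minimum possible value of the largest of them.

The average is 1457/20 > 72, so not all 20 can be 72 or less; the largest is ≥ 73.
Taking 3 copies of 72 and 17 copies of 73 gives exactly 1457, so 73 is attained.

73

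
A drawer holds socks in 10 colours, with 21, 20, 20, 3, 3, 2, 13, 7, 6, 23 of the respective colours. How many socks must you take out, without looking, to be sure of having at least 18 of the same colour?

In the worst case you take as many as possible of each colour without reaching 18: 17 + 17 + 17 + 3 + 3 + 2 + 13 + 7 + 6 + 17 = 102.
The next one must give 18 of some colour, so 102 + 1 = 103.

103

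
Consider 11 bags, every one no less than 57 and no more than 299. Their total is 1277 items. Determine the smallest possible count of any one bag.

Minimizing one value means maximizing the remaining 10.
The other 10 can take up 10 × 299 = 2990 ≥ 1277 − 57, so one bag can sit at its floor of 57.
Achievable: one at 57 and the other 10 totalling 1220, which fits since 10 × 57 ≤ 1220 ≤ 10 × 299.

57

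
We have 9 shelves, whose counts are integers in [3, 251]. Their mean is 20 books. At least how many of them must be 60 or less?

The total is 9 × 20 = 180.
Let j be the number exceeding 60. Then the total is ≥ 61·j + 3·(9 − j) = 27 + 58j.
So 58j ≤ 153 and j ≤ 2; hence at least 9 − 2 = 7 are ≤ 60.
Exactly 7 works: 7 values at 3 and 2 at 61 total 143; raise one of the low values by 37 (still ≤ 60) to hit 180.

7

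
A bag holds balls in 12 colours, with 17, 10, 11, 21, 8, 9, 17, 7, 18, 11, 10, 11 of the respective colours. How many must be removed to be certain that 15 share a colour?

134

In the worst case you take as many as possible of each colour without reaching 15: 14 + 10 + 11 + 14 + 8 + 9 + 14 + 7 + 14 + 11 + 10 + 11 = 133.
The next one must give 15 of some colour, so 133 + 1 = 134.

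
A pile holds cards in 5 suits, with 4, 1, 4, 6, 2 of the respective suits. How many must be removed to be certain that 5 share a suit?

16

In the worst case you take as many as possible of each suit without reaching 5: 4 + 1 + 4 + 4 + 2 = 15.
The next one must give 5 of some suit, so 15 + 1 = 16.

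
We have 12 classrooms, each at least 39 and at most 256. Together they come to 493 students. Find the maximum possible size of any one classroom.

64

Maximizing one value means minimizing the remaining 11.
The other 11 contribute at least 11 × 39 = 429, leaving at most 493 − 429 = 64.
Since 64 ≤ 256, this is achievable: one at 64 and 11 at 39.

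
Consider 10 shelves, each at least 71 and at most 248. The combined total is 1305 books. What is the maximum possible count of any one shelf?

248

Maximizing one value means minimizing the remaining 9.
The other 9 contribute at least 9 × 71 = 639, leaving at most 1305 − 639 = 666.
But each shelf is capped at 248, so the maximum is 248.
Achievable: one at 248 and the other 9 totalling 1057, which fits since 9 × 71 ≤ 1057 ≤ 9 × 248.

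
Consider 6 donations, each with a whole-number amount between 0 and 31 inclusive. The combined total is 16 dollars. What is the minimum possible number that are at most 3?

If only k of them are at most 3, the other 6 − k are at least 4, so the total is at least (6 − k)·4 + k·0.
This is ≤ 16, so (6 − k)·4 + 0k ≤ 16, which gives k ≥ 2.
Exactly 2 works: 2 values at 0 and 4 at 4 total 16.

2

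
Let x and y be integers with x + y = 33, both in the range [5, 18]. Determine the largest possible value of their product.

272

For a fixed sum, the product xy is largest when x and y are as close as possible.
Taking x = 16 and y = 17 (both in [5, 18]) gives xy = 272.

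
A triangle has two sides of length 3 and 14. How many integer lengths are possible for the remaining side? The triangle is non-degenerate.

5

The triangle inequality gives |3 − 14| < c < 3 + 14, i.e. 11 < c < 17.
So c can be any integer from 12 to 16: 5 values.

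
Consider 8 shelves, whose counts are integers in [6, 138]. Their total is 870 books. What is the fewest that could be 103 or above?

If only k of them are at least 103, the other 8 − k are at most 102, so the total is at most k·138 + (8 − k)·102.
This must reach 870, so k·138 + (8 − k)·102 ≥ 870, giving k ≥ 2.
Exactly 2 works: 2 values at 138 and 6 at 102 total 888; lower one of the high values by 18 (still ≥ 103) to hit 870.

2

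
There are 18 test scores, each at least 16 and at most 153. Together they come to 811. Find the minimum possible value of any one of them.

16

Minimizing one value means maximizing the remaining 17.
The other 17 can take up 17 × 153 = 2601 ≥ 811 − 16, so one score can sit at its floor of 16.
Achievable: one at 16 and the other 17 totalling 795, which fits since 17 × 16 ≤ 795 ≤ 17 × 153.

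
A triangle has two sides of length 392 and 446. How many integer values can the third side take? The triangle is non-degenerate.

The triangle inequality gives |392 − 446| < c < 392 + 446, i.e. 54 < c < 838.
So c can be any integer from 55 to 837: 783 values.

783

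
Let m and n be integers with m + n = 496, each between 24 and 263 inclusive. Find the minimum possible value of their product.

mn = m(496 − m) is concave in m, so over [233, 263] it is minimized at an endpoint.
The extreme feasible split is m = 233, n = 263, giving mn = 61279.

61279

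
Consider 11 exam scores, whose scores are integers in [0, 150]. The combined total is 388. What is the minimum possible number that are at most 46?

3

If only k of them are at most 46, the other 11 − k are at least 47, so the total is at least (11 − k)·47 + k·0.
This is ≤ 388, so (11 − k)·47 + 0k ≤ 388, which gives k ≥ 3.
Exactly 3 works: 3 values at 0 and 8 at 47 total 376; raise one of the low values by 12 (still ≤ 46) to hit 388.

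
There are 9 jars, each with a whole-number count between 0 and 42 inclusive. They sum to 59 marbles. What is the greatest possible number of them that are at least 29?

With k values at 29 or above and the rest at least 0, the sum is at least 0 + 29k.
Since the sum is 59, we need 29k ≤ 59, i.e. k ≤ 2.
k = 2 is achieved by 2 values at 29 and 7 at 0, total 58; add 1 to one value (staying below 29) to reach 59.

2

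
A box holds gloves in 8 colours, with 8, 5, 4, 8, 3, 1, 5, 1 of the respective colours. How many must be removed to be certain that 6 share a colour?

In the worst case you take as many as possible of each colour without reaching 6: 5 + 5 + 4 + 5 + 3 + 1 + 5 + 1 = 29.
The next one must give 6 of some colour, so 29 + 1 = 30.

30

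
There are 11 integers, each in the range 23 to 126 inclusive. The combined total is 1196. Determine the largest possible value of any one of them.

Maximizing one value means minimizing the remaining 10.
The other 10 contribute at least 10 × 23 = 230, leaving at most 1196 − 230 = 966.
But each integer is capped at 126, so the maximum is 126.
Achievable: one at 126 and the other 10 totalling 1070, which fits since 10 × 23 ≤ 1070 ≤ 10 × 126.

126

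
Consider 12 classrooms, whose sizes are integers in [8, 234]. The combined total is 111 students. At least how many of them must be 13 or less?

10

Let j be the number exceeding 13. Then the total is ≥ 14·j + 8·(12 − j) = 96 + 6j.
So 6j ≤ 15 and j ≤ 2; hence at least 12 − 2 = 10 are ≤ 13.
Exactly 10 works: 10 values at 8 and 2 at 14 total 108; raise one of the low values by 3 (still ≤ 13) to hit 111.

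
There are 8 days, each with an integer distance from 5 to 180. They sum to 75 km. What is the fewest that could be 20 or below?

Each value above 20 is at least 21, contributing at least 21 − 5 = 16 above the floor 5.
The sum exceeds the floor total 40 by 35, so at most ⌊35/16⌋ = 2 exceed 20, and at least 6 are ≤ 20.
Exactly 6 works: 6 values at 5 and 2 at 21 total 72; raise one of the low values by 3 (still ≤ 20) to hit 75.

6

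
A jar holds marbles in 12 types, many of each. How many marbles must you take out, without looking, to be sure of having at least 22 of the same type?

In the worst case you draw 21 of each of the 12 types: 12 × 21 = 252.
One more forces 22 of some type, so 252 + 1 = 253.

253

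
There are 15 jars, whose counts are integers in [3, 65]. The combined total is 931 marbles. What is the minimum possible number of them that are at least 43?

14

If only k of them are at least 43, the other 15 − k are at most 42, so the total is at most k·65 + (15 − k)·42.
This must reach 931, so k·65 + (15 − k)·42 ≥ 931, giving k ≥ 14.
Exactly 14 works: 14 values at 65 and 1 at 42 total 952; lower one of the high values by 21 (still ≥ 43) to hit 931.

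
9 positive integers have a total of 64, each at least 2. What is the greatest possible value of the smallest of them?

The 9 values sum to 64, so their minimum is at most ⌊64/9⌋ = 7.
Achievable: 8 of them at 7 and 1 at 8 total 64.

7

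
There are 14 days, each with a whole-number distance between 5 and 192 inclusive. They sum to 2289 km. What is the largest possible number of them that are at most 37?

2

Suppose k of them are at most 37. Those contribute at most 37 each and the rest at most 192 each.
So the total is at most 37k + 192(14 − k) = 2688 − 155k. This must still be ≥ 2289, so k ≤ 2.
k = 2 is achieved by 2 values at 37 and 12 at 192, total 2378; lower one of the 192's by 89 (still > 37) to reach 2289.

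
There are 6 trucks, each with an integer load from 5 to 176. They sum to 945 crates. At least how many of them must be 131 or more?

Suppose at most 6 − j of them reach 131; then j values are ≤ 130 and the rest ≤ 176.
The total is then ≤ 130·j + 176·(6 − j) = 1056 − 46j. For this to be ≥ 945 we need j ≤ 2, so at least 6 − 2 = 4 must reach 131.
Exactly 4 works: 4 values at 176 and 2 at 130 total 964; lower one of the high values by 19 (still ≥ 131) to hit 945.

4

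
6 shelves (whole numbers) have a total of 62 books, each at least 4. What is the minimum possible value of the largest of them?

If every one of the 6 were at most 10, the total would be at most 6 × 10 = 60 < 62.
Achievable: 2 of them at 11 and 4 at 10 total 62.

11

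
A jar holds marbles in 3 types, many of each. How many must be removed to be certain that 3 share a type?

You could draw 2 of every type without reaching 3 of any — 6 in all.
One more forces 3 of some type, so 6 + 1 = 7.

7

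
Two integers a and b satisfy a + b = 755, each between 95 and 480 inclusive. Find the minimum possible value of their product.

132000

For a fixed sum, ab is smallest when a and b are as far apart as possible.
At the endpoint a = 275, b = 755 − 275 = 480, so ab = 275 × 480 = 132000.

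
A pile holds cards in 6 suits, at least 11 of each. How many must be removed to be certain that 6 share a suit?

In the worst case you draw 5 of each of the 6 suits: 6 × 5 = 30.
One more forces 6 of some suit, so 30 + 1 = 31.

31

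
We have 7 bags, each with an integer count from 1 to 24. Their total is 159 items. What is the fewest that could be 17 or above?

6

If only k of them are at least 17, the other 7 − k are at most 16, so the total is at most k·24 + (7 − k)·16.
This must reach 159, so k·24 + (7 − k)·16 ≥ 159, giving k ≥ 6.
Exactly 6 works: 6 values at 24 and 1 at 16 total 160; lower one of the high values by 1 (still ≥ 17) to hit 159.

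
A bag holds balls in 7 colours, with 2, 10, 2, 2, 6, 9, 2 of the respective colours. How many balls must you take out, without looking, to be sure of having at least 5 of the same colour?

21

In the worst case you take as many as possible of each colour without reaching 5: 2 + 4 + 2 + 2 + 4 + 4 + 2 = 20.
The next one must give 5 of some colour, so 20 + 1 = 21.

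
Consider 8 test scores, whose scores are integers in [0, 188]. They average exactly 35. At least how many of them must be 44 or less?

2

The total is 8 × 35 = 280.
Let j be the number exceeding 44. Then the total is ≥ 45·j + 0·(8 − j) = 0 + 45j.
So 45j ≤ 280 and j ≤ 6; hence at least 8 − 6 = 2 are ≤ 44.
Exactly 2 works: 2 values at 0 and 6 at 45 total 270; raise one of the low values by 10 (still ≤ 44) to hit 280.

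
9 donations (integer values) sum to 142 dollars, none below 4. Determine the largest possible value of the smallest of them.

15

If every one of the 9 were at least 16, the total would be at least 9 × 16 = 144 > 142.
Equality holds with 2 values of 15 and 7 values of 16.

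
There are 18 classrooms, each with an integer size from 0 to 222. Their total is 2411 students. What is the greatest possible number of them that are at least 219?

Suppose k of them are at least 219. Those contribute at least 219 each and the other 18 − k at least 0 each.
So the total is at least 219k + 0(18 − k) = 0 + 219k. This must be ≤ 2411, giving k ≤ 11.
k = 11 is achieved by 11 values at 219 and 7 at 0, total 2409; add 2 to one value (staying below 219) to reach 2411.

11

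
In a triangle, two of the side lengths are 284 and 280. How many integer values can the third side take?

559

The triangle inequality gives |284 − 280| < c < 284 + 280, i.e. 4 < c < 564.
So c can be any integer from 5 to 563: 559 values.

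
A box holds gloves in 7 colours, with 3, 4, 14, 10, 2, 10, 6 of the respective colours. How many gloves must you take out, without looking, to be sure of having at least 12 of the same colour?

47

In the worst case you take as many as possible of each colour without reaching 12: 3 + 4 + 11 + 10 + 2 + 10 + 6 = 46.
The next one must give 12 of some colour, so 46 + 1 = 47.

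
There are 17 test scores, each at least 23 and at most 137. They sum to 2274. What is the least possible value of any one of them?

82

To make one score as small as possible, make the other 16 as large as possible.
The other 16 contribute at most 16 × 137 = 2192, leaving at least 2274 − 2192 = 82.
Since 82 ≥ 23, this is achievable: one at 82 and 16 at 137.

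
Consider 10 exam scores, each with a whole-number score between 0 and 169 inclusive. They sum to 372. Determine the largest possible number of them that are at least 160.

2

If k of the values are ≥ 160, the total is ≥ 160k + 0(10 − k).
Setting 160k + 0(10 − k) ≤ 372 gives 160k ≤ 372, so k ≤ 2.
k = 2 is achieved by 2 values at 160 and 8 at 0, total 320; add 52 to one value (staying below 160) to reach 372.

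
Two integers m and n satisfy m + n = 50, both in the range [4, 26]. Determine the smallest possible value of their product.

For a fixed sum, mn is smallest when m and n are as far apart as possible.
The extreme feasible split is m = 24, n = 26, giving mn = 624.

624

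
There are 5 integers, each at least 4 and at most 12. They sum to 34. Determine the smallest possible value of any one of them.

4

To make one integer as small as possible, make the other 4 as large as possible.
The other 4 can take up 4 × 12 = 48 ≥ 34 − 4, so one integer can sit at its floor of 4.
Achievable: one at 4 and the other 4 totalling 30, which fits since 4 × 4 ≤ 30 ≤ 4 × 12.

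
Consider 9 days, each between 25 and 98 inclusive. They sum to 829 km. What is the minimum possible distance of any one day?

Minimizing one value means maximizing the remaining 8.
The other 8 contribute at most 8 × 98 = 784, leaving at least 829 − 784 = 45.
Since 45 ≥ 25, this is achievable: one at 45 and 8 at 98.

45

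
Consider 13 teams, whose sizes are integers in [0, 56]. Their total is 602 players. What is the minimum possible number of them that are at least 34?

8

Each value short of 34 is at most 33, costing at least 56 − 33 = 23 against the maximum total of 728.
We can afford to lose at most 728 − 602 = 126, so at most ⌊126/23⌋ = 5 fall short, and at least 8 are ≥ 34.
Exactly 8 works: 8 values at 56 and 5 at 33 total 613; lower one of the high values by 11 (still ≥ 34) to hit 602.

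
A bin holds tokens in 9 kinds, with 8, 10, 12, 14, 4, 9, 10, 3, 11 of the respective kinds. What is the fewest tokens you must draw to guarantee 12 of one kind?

In the worst case you take as many as possible of each kind without reaching 12: 8 + 10 + 11 + 11 + 4 + 9 + 10 + 3 + 11 = 77.
The next one must give 12 of some kind, so 77 + 1 = 78.

78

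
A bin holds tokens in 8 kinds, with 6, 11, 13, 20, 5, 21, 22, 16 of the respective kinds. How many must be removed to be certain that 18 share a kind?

103

In the worst case you take as many as possible of each kind without reaching 18: 6 + 11 + 13 + 17 + 5 + 17 + 17 + 16 = 102.
The next one must give 18 of some kind, so 102 + 1 = 103.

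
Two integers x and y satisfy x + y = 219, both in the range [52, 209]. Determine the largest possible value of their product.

With x + y fixed, xy peaks when the two are closest together.
Taking x = 109 and y = 110 (both in [52, 209]) gives xy = 11990.

11990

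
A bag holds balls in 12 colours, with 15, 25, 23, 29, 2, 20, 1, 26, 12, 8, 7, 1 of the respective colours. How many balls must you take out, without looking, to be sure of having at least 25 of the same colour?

In the worst case you take as many as possible of each colour without reaching 25: 15 + 24 + 23 + 24 + 2 + 20 + 1 + 24 + 12 + 8 + 7 + 1 = 161.
The next one must give 25 of some colour, so 161 + 1 = 162.

162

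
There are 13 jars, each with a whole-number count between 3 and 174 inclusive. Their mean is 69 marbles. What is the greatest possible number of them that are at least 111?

The total is 13 × 69 = 897.
With k values at 111 or above and the rest at least 3, the sum is at least 39 + 108k.
Since the sum is 897, we need 108k ≤ 858, i.e. k ≤ 7.
k = 7 is achieved by 7 values at 111 and 6 at 3, total 795; add 102 to one value (staying below 111) to reach 897.

7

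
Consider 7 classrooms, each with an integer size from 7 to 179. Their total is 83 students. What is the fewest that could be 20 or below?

Let j be the number exceeding 20. Then the total is ≥ 21·j + 7·(7 − j) = 49 + 14j.
So 14j ≤ 34 and j ≤ 2; hence at least 7 − 2 = 5 are ≤ 20.
Exactly 5 works: 5 values at 7 and 2 at 21 total 77; raise one of the low values by 6 (still ≤ 20) to hit 83.

5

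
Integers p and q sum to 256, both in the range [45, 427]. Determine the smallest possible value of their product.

Since p + q is fixed, pushing one of them to its bound minimizes the product.
The extreme feasible split is p = 45, q = 211, giving pq = 9495.

9495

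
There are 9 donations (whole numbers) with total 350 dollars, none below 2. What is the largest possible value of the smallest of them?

The 9 values sum to 350, so their minimum is at most ⌊350/9⌋ = 38.
Achievable: 1 of them at 38 and 8 at 39 total 350.

38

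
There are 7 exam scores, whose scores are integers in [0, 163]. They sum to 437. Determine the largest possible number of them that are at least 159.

With k values at 159 or above and the rest at least 0, the sum is at least 0 + 159k.
Since the sum is 437, we need 159k ≤ 437, i.e. k ≤ 2.
k = 2 is achieved by 2 values at 159 and 5 at 0, total 318; add 119 to one value (staying below 159) to reach 437.

2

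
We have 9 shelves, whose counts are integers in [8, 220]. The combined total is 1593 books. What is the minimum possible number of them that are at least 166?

2

If only k of them are at least 166, the other 9 − k are at most 165, so the total is at most k·220 + (9 − k)·165.
This must reach 1593, so k·220 + (9 − k)·165 ≥ 1593, giving k ≥ 2.
Exactly 2 works: 2 values at 220 and 7 at 165 total 1595; lower one of the high values by 2 (still ≥ 166) to hit 1593.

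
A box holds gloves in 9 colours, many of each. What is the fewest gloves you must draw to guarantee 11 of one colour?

You could draw 10 of every colour without reaching 11 of any — 90 in all.
One more forces 11 of some colour, so 90 + 1 = 91.

91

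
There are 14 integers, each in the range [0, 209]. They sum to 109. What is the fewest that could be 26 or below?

10

Each value above 26 is at least 27, contributing at least 27 − 0 = 27 above the floor 0.
The sum exceeds the floor total 0 by 109, so at most ⌊109/27⌋ = 4 exceed 26, and at least 10 are ≤ 26.
Exactly 10 works: 10 values at 0 and 4 at 27 total 108; raise one of the low values by 1 (still ≤ 26) to hit 109.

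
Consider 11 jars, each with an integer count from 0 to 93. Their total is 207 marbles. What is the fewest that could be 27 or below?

Let j be the number exceeding 27. Then the total is ≥ 28·j + 0·(11 − j) = 0 + 28j.
So 28j ≤ 207 and j ≤ 7; hence at least 11 − 7 = 4 are ≤ 27.
Exactly 4 works: 4 values at 0 and 7 at 28 total 196; raise one of the low values by 11 (still ≤ 27) to hit 207.

4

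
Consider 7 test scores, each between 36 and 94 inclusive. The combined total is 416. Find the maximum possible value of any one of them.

Maximizing one value means minimizing the remaining 6.
The other 6 contribute at least 6 × 36 = 216, leaving at most 416 − 216 = 200.
But each score is capped at 94, so the maximum is 94.
Achievable: one at 94 and the other 6 totalling 322, which fits since 6 × 36 ≤ 322 ≤ 6 × 94.

94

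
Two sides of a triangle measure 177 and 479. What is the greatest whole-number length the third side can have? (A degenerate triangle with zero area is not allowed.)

655

The third side must be less than 177 + 479 = 656.
The largest integer below 656 is 655.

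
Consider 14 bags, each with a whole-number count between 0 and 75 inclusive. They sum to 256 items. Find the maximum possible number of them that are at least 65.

3

With k values at 65 or above and the rest at least 0, the sum is at least 0 + 65k.
Since the sum is 256, we need 65k ≤ 256, i.e. k ≤ 3.
k = 3 is achieved by 3 values at 65 and 11 at 0, total 195; add 61 to one value (staying below 65) to reach 256.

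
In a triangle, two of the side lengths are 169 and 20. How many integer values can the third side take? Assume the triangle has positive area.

39

The triangle inequality gives |169 − 20| < c < 169 + 20, i.e. 149 < c < 189.
So c can be any integer from 150 to 188: 39 values.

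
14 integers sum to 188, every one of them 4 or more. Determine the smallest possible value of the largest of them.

14

The 14 values sum to 188, so their maximum is at least ⌈188/14⌉ = 14.
Taking 8 copies of 13 and 6 copies of 14 gives exactly 188, so 14 is attained.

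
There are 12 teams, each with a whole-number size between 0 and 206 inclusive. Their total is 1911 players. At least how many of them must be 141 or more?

Suppose at most 12 − j of them reach 141; then j values are ≤ 140 and the rest ≤ 206.
The total is then ≤ 140·j + 206·(12 − j) = 2472 − 66j. For this to be ≥ 1911 we need j ≤ 8, so at least 12 − 8 = 4 must reach 141.
Exactly 4 works: 4 values at 206 and 8 at 140 total 1944; lower one of the high values by 33 (still ≥ 141) to hit 1911.

4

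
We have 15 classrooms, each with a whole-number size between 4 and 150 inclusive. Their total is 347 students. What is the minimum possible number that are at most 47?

9

Let j be the number exceeding 47. Then the total is ≥ 48·j + 4·(15 − j) = 60 + 44j.
So 44j ≤ 287 and j ≤ 6; hence at least 15 − 6 = 9 are ≤ 47.
Exactly 9 works: 9 values at 4 and 6 at 48 total 324; raise one of the low values by 23 (still ≤ 47) to hit 347.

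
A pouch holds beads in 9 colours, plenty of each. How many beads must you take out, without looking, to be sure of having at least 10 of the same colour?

82

In the worst case you draw 9 of each of the 9 colours: 9 × 9 = 81.
One more forces 10 of some colour, so 81 + 1 = 82.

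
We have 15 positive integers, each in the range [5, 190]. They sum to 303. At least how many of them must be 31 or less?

Let j be the number exceeding 31. Then the total is ≥ 32·j + 5·(15 − j) = 75 + 27j.
So 27j ≤ 228 and j ≤ 8; hence at least 15 − 8 = 7 are ≤ 31.
Exactly 7 works: 7 values at 5 and 8 at 32 total 291; raise one of the low values by 12 (still ≤ 31) to hit 303.

7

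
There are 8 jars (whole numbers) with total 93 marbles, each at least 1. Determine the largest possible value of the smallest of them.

The 8 values sum to 93, so their minimum is at most ⌊93/8⌋ = 11.
Equality holds with 3 values of 11 and 5 values of 12.

11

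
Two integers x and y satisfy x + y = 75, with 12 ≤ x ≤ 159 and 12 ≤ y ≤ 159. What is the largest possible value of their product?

1406

For a fixed sum, the product xy is largest when x and y are as close as possible.
Taking x = 37 and y = 38 (both in [12, 159]) gives xy = 1406.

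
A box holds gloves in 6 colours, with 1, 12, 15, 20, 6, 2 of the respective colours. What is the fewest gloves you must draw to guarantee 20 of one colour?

56

In the worst case you take as many as possible of each colour without reaching 20: 1 + 12 + 15 + 19 + 6 + 2 = 55.
The next one must give 20 of some colour, so 55 + 1 = 56.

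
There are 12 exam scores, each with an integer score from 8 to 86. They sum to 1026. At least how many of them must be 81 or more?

Each value short of 81 is at most 80, costing at least 86 − 80 = 6 against the maximum total of 1032.
We can afford to lose at most 1032 − 1026 = 6, so at most ⌊6/6⌋ = 1 fall short, and at least 11 are ≥ 81.
Exactly 11 works: 11 values at 86 and 1 at 80 total 1026.

11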